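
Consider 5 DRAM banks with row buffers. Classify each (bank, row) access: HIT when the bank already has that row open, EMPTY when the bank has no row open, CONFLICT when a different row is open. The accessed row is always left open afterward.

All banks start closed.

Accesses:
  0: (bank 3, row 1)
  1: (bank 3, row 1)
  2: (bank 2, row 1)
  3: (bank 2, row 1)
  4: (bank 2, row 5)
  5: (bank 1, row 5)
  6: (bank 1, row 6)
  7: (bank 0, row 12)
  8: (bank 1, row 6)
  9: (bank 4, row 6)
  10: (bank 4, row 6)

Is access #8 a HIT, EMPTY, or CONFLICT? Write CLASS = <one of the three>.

  [0] b3 r1: no row ⇒ E
  [1] b3 r1: had r1 ⇒ H
  [2] b2 r1: no row ⇒ E
  [3] b2 r1: had r1 ⇒ H
  [4] b2 r5: had r1 ⇒ C
  [5] b1 r5: no row ⇒ E
  [6] b1 r6: had r5 ⇒ C
  [7] b0 r12: no row ⇒ E
  [8] b1 r6: had r6 ⇒ H
  [9] b4 r6: no row ⇒ E
  [10] b4 r6: had r6 ⇒ H

CLASS = HIT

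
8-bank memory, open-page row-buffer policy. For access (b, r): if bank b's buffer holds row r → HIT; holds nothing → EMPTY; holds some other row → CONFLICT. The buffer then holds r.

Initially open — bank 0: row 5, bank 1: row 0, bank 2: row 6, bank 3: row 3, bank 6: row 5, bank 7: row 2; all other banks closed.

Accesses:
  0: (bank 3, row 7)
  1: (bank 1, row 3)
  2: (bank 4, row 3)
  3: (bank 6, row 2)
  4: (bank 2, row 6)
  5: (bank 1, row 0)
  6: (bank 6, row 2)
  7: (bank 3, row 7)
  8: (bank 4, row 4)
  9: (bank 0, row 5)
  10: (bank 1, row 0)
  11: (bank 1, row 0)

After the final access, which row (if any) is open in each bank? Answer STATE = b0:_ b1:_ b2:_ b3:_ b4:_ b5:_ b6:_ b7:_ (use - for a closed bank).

STATE = b0:5 b1:0 b2:6 b3:7 b4:4 b5:- b6:2 b7:2

0: bank 3 row 7 — prev 3 → CONFLICT
1: bank 1 row 3 — prev 0 → CONFLICT
2: bank 4 row 3 — prev None → EMPTY
3: bank 6 row 2 — prev 5 → CONFLICT
4: bank 2 row 6 — prev 6 → HIT
5: bank 1 row 0 — prev 3 → CONFLICT
6: bank 6 row 2 — prev 2 → HIT
7: bank 3 row 7 — prev 7 → HIT
8: bank 4 row 4 — prev 3 → CONFLICT
9: bank 0 row 5 — prev 5 → HIT
10: bank 1 row 0 — prev 0 → HIT
11: bank 1 row 0 — prev 0 → HIT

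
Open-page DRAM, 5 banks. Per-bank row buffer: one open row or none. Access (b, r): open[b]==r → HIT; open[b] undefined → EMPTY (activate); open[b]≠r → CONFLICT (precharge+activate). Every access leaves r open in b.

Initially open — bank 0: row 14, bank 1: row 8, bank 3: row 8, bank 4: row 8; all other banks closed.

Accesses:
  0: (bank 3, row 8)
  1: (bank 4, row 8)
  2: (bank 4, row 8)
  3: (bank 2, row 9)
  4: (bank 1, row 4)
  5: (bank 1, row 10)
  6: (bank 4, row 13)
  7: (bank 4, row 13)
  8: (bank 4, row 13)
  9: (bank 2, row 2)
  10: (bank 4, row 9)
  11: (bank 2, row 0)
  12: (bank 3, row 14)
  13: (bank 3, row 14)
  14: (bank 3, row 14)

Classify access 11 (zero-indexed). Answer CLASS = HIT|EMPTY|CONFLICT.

0: bank 3 row 8 — prev 8 → HIT
1: bank 4 row 8 — prev 8 → HIT
2: bank 4 row 8 — prev 8 → HIT
3: bank 2 row 9 — prev None → EMPTY
4: bank 1 row 4 — prev 8 → CONFLICT
5: bank 1 row 10 — prev 4 → CONFLICT
6: bank 4 row 13 — prev 8 → CONFLICT
7: bank 4 row 13 — prev 13 → HIT
8: bank 4 row 13 — prev 13 → HIT
9: bank 2 row 2 — prev 9 → CONFLICT
10: bank 4 row 9 — prev 13 → CONFLICT
11: bank 2 row 0 — prev 2 → CONFLICT
12: bank 3 row 14 — prev 8 → CONFLICT
13: bank 3 row 14 — prev 14 → HIT
14: bank 3 row 14 — prev 14 → HIT

CLASS = CONFLICT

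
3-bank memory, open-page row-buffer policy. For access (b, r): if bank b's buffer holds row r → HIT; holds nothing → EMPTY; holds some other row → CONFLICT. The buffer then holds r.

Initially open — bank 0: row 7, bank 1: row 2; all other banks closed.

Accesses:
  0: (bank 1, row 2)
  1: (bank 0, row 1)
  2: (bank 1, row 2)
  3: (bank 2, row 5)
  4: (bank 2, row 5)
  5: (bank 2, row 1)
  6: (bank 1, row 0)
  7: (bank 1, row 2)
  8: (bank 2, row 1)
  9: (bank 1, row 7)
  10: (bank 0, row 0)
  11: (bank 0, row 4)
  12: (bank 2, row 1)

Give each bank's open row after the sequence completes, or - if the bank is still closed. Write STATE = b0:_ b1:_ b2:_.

STATE = b0:4 b1:7 b2:1

step 0: bank1 2->2 [HIT]
step 1: bank0 7->1 [CONFLICT]
step 2: bank1 2->2 [HIT]
step 3: bank2 None->5 [EMPTY]
step 4: bank2 5->5 [HIT]
step 5: bank2 5->1 [CONFLICT]
step 6: bank1 2->0 [CONFLICT]
step 7: bank1 0->2 [CONFLICT]
step 8: bank2 1->1 [HIT]
step 9: bank1 2->7 [CONFLICT]
step 10: bank0 1->0 [CONFLICT]
step 11: bank0 0->4 [CONFLICT]
step 12: bank2 1->1 [HIT]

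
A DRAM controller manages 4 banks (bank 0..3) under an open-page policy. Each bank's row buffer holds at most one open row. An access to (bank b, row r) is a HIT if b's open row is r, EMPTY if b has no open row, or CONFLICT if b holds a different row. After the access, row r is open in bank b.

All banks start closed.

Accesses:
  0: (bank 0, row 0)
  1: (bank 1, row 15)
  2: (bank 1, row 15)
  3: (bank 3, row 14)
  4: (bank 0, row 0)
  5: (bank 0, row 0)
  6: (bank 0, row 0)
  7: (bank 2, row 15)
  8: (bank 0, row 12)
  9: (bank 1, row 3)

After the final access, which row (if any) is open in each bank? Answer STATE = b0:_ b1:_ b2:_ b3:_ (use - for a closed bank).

0: bank 0 row 0 — prev None → EMPTY
1: bank 1 row 15 — prev None → EMPTY
2: bank 1 row 15 — prev 15 → HIT
3: bank 3 row 14 — prev None → EMPTY
4: bank 0 row 0 — prev 0 → HIT
5: bank 0 row 0 — prev 0 → HIT
6: bank 0 row 0 — prev 0 → HIT
7: bank 2 row 15 — prev None → EMPTY
8: bank 0 row 12 — prev 0 → CONFLICT
9: bank 1 row 3 — prev 15 → CONFLICT

STATE = b0:12 b1:3 b2:15 b3:14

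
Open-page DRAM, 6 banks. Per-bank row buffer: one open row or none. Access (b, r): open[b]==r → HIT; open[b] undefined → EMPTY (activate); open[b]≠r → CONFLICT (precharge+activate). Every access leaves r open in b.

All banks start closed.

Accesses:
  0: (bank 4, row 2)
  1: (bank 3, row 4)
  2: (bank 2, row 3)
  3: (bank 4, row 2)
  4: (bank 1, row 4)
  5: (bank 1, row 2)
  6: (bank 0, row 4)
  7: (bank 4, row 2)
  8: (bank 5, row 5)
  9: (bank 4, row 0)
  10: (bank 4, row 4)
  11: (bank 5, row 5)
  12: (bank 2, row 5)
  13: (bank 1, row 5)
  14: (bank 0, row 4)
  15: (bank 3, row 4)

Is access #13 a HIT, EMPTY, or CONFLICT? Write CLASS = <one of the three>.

CLASS = CONFLICT

step 0: bank4 None->2 [EMPTY]
step 1: bank3 None->4 [EMPTY]
step 2: bank2 None->3 [EMPTY]
step 3: bank4 2->2 [HIT]
step 4: bank1 None->4 [EMPTY]
step 5: bank1 4->2 [CONFLICT]
step 6: bank0 None->4 [EMPTY]
step 7: bank4 2->2 [HIT]
step 8: bank5 None->5 [EMPTY]
step 9: bank4 2->0 [CONFLICT]
step 10: bank4 0->4 [CONFLICT]
step 11: bank5 5->5 [HIT]
step 12: bank2 3->5 [CONFLICT]
step 13: bank1 2->5 [CONFLICT]
step 14: bank0 4->4 [HIT]
step 15: bank3 4->4 [HIT]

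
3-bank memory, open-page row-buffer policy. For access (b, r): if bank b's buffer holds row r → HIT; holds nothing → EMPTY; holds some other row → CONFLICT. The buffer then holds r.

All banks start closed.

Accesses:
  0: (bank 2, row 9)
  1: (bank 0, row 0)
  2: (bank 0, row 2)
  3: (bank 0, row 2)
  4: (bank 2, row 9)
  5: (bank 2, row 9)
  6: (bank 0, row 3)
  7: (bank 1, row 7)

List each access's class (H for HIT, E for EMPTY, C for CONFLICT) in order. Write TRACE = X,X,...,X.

0: bank 2 row 9 — prev None → EMPTY
1: bank 0 row 0 — prev None → EMPTY
2: bank 0 row 2 — prev 0 → CONFLICT
3: bank 0 row 2 — prev 2 → HIT
4: bank 2 row 9 — prev 9 → HIT
5: bank 2 row 9 — prev 9 → HIT
6: bank 0 row 3 — prev 2 → CONFLICT
7: bank 1 row 7 — prev None → EMPTY

TRACE = E,E,C,H,H,H,C,E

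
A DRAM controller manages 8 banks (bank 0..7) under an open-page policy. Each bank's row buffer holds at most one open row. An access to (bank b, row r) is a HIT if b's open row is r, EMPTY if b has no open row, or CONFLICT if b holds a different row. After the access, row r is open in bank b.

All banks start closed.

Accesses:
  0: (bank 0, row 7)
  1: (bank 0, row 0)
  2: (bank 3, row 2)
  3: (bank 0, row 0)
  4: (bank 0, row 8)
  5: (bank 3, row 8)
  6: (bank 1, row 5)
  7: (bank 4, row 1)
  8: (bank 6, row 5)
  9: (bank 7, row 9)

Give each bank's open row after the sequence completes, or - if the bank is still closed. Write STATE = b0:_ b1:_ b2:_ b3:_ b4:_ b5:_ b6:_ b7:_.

#0 (0,7) E
#1 (0,0) C  (was 7)
#2 (3,2) E
#3 (0,0) H  (was 0)
#4 (0,8) C  (was 0)
#5 (3,8) C  (was 2)
#6 (1,5) E
#7 (4,1) E
#8 (6,5) E
#9 (7,9) E

STATE = b0:8 b1:5 b2:- b3:8 b4:1 b5:- b6:5 b7:9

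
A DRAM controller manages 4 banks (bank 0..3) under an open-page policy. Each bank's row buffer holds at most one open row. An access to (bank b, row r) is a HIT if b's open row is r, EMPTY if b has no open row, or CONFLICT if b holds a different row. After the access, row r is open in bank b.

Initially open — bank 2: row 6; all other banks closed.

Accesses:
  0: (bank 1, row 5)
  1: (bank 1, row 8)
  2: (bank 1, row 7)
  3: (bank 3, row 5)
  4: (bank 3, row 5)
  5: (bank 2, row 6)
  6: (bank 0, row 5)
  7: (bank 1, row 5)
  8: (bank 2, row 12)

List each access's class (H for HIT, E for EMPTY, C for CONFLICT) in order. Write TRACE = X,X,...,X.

TRACE = E,C,C,E,H,H,E,C,C

  [0] b1 r5: no row ⇒ E
  [1] b1 r8: had r5 ⇒ C
  [2] b1 r7: had r8 ⇒ C
  [3] b3 r5: no row ⇒ E
  [4] b3 r5: had r5 ⇒ H
  [5] b2 r6: had r6 ⇒ H
  [6] b0 r5: no row ⇒ E
  [7] b1 r5: had r7 ⇒ C
  [8] b2 r12: had r6 ⇒ C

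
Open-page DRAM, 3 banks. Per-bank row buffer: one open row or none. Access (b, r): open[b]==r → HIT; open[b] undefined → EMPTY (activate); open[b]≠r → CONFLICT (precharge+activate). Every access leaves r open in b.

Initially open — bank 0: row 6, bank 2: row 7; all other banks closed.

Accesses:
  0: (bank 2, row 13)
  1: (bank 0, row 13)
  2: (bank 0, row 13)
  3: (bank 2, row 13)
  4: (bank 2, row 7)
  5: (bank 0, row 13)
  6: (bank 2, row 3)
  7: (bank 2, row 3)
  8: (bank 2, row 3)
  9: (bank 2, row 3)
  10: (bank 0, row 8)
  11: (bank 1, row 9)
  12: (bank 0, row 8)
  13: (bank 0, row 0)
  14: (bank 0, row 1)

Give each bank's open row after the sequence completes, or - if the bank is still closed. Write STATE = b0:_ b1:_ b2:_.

0: bank 2 row 13 — prev 7 → CONFLICT
1: bank 0 row 13 — prev 6 → CONFLICT
2: bank 0 row 13 — prev 13 → HIT
3: bank 2 row 13 — prev 13 → HIT
4: bank 2 row 7 — prev 13 → CONFLICT
5: bank 0 row 13 — prev 13 → HIT
6: bank 2 row 3 — prev 7 → CONFLICT
7: bank 2 row 3 — prev 3 → HIT
8: bank 2 row 3 — prev 3 → HIT
9: bank 2 row 3 — prev 3 → HIT
10: bank 0 row 8 — prev 13 → CONFLICT
11: bank 1 row 9 — prev None → EMPTY
12: bank 0 row 8 — prev 8 → HIT
13: bank 0 row 0 — prev 8 → CONFLICT
14: bank 0 row 1 — prev 0 → CONFLICT

STATE = b0:1 b1:9 b2:3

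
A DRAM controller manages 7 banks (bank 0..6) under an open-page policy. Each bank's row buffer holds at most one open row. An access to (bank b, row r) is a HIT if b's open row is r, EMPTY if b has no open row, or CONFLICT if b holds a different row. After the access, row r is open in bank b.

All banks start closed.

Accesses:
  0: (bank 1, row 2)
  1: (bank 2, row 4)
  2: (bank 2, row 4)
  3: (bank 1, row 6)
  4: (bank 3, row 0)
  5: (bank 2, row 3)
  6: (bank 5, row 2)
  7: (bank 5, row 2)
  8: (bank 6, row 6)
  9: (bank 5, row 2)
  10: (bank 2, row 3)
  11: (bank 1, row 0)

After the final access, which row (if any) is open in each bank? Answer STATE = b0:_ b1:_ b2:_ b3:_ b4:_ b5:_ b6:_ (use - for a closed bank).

STATE = b0:- b1:0 b2:3 b3:0 b4:- b5:2 b6:6

  [0] b1 r2: no row ⇒ E
  [1] b2 r4: no row ⇒ E
  [2] b2 r4: had r4 ⇒ H
  [3] b1 r6: had r2 ⇒ C
  [4] b3 r0: no row ⇒ E
  [5] b2 r3: had r4 ⇒ C
  [6] b5 r2: no row ⇒ E
  [7] b5 r2: had r2 ⇒ H
  [8] b6 r6: no row ⇒ E
  [9] b5 r2: had r2 ⇒ H
  [10] b2 r3: had r3 ⇒ H
  [11] b1 r0: had r6 ⇒ C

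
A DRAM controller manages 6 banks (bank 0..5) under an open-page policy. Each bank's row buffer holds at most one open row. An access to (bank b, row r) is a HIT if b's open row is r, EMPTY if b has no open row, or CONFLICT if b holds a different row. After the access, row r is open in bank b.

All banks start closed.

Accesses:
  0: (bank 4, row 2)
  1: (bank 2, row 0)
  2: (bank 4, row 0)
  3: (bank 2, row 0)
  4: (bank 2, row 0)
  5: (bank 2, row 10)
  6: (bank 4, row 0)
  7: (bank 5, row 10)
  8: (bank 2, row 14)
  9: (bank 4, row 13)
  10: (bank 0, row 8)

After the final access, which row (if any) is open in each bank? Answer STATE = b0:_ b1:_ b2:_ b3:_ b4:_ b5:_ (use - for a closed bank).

STATE = b0:8 b1:- b2:14 b3:- b4:13 b5:10

  [0] b4 r2: no row ⇒ E
  [1] b2 r0: no row ⇒ E
  [2] b4 r0: had r2 ⇒ C
  [3] b2 r0: had r0 ⇒ H
  [4] b2 r0: had r0 ⇒ H
  [5] b2 r10: had r0 ⇒ C
  [6] b4 r0: had r0 ⇒ H
  [7] b5 r10: no row ⇒ E
  [8] b2 r14: had r10 ⇒ C
  [9] b4 r13: had r0 ⇒ C
  [10] b0 r8: no row ⇒ E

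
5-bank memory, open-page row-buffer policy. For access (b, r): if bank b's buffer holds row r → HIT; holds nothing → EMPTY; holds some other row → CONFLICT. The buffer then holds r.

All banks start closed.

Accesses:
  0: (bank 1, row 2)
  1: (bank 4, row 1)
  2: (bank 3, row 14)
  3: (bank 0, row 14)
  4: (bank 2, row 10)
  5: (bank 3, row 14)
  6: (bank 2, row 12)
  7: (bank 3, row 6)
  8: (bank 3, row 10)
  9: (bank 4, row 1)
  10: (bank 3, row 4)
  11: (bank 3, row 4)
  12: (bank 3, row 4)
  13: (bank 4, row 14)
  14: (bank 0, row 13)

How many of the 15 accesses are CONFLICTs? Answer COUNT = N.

#0 (1,2) E
#1 (4,1) E
#2 (3,14) E
#3 (0,14) E
#4 (2,10) E
#5 (3,14) H  (was 14)
#6 (2,12) C  (was 10)
#7 (3,6) C  (was 14)
#8 (3,10) C  (was 6)
#9 (4,1) H  (was 1)
#10 (3,4) C  (was 10)
#11 (3,4) H  (was 4)
#12 (3,4) H  (was 4)
#13 (4,14) C  (was 1)
#14 (0,13) C  (was 14)

COUNT = 6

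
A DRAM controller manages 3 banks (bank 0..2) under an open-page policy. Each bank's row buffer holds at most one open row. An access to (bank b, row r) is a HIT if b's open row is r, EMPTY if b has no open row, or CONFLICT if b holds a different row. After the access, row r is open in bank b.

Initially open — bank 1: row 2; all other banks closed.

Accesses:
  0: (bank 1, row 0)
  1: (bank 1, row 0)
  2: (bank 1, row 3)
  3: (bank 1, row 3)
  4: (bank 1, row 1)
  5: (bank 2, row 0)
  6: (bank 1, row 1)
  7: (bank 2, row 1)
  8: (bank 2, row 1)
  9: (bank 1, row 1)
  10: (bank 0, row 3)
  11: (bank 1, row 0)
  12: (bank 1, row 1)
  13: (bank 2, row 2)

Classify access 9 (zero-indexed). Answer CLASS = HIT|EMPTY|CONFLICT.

  [0] b1 r0: had r2 ⇒ C
  [1] b1 r0: had r0 ⇒ H
  [2] b1 r3: had r0 ⇒ C
  [3] b1 r3: had r3 ⇒ H
  [4] b1 r1: had r3 ⇒ C
  [5] b2 r0: no row ⇒ E
  [6] b1 r1: had r1 ⇒ H
  [7] b2 r1: had r0 ⇒ C
  [8] b2 r1: had r1 ⇒ H
  [9] b1 r1: had r1 ⇒ H
  [10] b0 r3: no row ⇒ E
  [11] b1 r0: had r1 ⇒ C
  [12] b1 r1: had r0 ⇒ C
  [13] b2 r2: had r1 ⇒ C

CLASS = HIT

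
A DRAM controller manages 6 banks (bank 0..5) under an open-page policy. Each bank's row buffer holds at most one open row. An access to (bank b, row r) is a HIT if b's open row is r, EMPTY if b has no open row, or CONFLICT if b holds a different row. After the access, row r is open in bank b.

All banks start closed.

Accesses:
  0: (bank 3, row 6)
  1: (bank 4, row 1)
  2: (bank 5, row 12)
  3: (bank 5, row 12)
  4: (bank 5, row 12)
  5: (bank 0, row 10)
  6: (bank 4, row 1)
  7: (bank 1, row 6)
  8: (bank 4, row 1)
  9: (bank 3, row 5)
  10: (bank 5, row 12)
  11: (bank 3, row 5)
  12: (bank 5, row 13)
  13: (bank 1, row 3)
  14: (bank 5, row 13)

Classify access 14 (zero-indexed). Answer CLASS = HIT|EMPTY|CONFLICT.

CLASS = HIT

0: bank 3 row 6 — prev None → EMPTY
1: bank 4 row 1 — prev None → EMPTY
2: bank 5 row 12 — prev None → EMPTY
3: bank 5 row 12 — prev 12 → HIT
4: bank 5 row 12 — prev 12 → HIT
5: bank 0 row 10 — prev None → EMPTY
6: bank 4 row 1 — prev 1 → HIT
7: bank 1 row 6 — prev None → EMPTY
8: bank 4 row 1 — prev 1 → HIT
9: bank 3 row 5 — prev 6 → CONFLICT
10: bank 5 row 12 — prev 12 → HIT
11: bank 3 row 5 — prev 5 → HIT
12: bank 5 row 13 — prev 12 → CONFLICT
13: bank 1 row 3 — prev 6 → CONFLICT
14: bank 5 row 13 — prev 13 → HIT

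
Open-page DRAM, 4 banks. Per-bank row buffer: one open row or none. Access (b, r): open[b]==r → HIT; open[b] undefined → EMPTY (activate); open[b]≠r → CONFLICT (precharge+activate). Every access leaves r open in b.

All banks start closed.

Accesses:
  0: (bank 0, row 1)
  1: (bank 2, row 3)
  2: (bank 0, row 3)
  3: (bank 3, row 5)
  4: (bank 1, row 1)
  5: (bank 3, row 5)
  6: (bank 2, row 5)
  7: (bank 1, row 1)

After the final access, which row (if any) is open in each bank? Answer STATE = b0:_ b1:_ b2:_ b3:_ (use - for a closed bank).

STATE = b0:3 b1:1 b2:5 b3:5

step 0: bank0 None->1 [EMPTY]
step 1: bank2 None->3 [EMPTY]
step 2: bank0 1->3 [CONFLICT]
step 3: bank3 None->5 [EMPTY]
step 4: bank1 None->1 [EMPTY]
step 5: bank3 5->5 [HIT]
step 6: bank2 3->5 [CONFLICT]
step 7: bank1 1->1 [HIT]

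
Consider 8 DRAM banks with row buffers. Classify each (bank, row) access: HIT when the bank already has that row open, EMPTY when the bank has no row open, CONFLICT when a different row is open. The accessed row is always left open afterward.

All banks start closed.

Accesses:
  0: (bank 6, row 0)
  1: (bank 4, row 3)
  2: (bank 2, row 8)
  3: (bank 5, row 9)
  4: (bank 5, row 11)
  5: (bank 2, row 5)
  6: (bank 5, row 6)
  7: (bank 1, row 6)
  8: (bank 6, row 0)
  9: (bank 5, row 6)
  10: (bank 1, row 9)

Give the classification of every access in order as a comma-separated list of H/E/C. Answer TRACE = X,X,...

TRACE = E,E,E,E,C,C,C,E,H,H,C

step 0: bank6 None->0 [EMPTY]
step 1: bank4 None->3 [EMPTY]
step 2: bank2 None->8 [EMPTY]
step 3: bank5 None->9 [EMPTY]
step 4: bank5 9->11 [CONFLICT]
step 5: bank2 8->5 [CONFLICT]
step 6: bank5 11->6 [CONFLICT]
step 7: bank1 None->6 [EMPTY]
step 8: bank6 0->0 [HIT]
step 9: bank5 6->6 [HIT]
step 10: bank1 6->9 [CONFLICT]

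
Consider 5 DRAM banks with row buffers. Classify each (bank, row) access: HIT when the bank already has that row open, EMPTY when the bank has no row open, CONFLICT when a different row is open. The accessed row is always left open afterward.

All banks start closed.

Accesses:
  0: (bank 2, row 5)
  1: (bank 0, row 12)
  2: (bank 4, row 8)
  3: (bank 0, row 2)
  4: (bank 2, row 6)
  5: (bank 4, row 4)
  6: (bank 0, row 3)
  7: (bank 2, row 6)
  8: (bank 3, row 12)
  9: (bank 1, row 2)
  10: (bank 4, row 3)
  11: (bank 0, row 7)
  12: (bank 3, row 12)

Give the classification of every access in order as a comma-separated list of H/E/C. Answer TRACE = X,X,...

TRACE = E,E,E,C,C,C,C,H,E,E,C,C,H

0: bank 2 row 5 — prev None → EMPTY
1: bank 0 row 12 — prev None → EMPTY
2: bank 4 row 8 — prev None → EMPTY
3: bank 0 row 2 — prev 12 → CONFLICT
4: bank 2 row 6 — prev 5 → CONFLICT
5: bank 4 row 4 — prev 8 → CONFLICT
6: bank 0 row 3 — prev 2 → CONFLICT
7: bank 2 row 6 — prev 6 → HIT
8: bank 3 row 12 — prev None → EMPTY
9: bank 1 row 2 — prev None → EMPTY
10: bank 4 row 3 — prev 4 → CONFLICT
11: bank 0 row 7 — prev 3 → CONFLICT
12: bank 3 row 12 — prev 12 → HIT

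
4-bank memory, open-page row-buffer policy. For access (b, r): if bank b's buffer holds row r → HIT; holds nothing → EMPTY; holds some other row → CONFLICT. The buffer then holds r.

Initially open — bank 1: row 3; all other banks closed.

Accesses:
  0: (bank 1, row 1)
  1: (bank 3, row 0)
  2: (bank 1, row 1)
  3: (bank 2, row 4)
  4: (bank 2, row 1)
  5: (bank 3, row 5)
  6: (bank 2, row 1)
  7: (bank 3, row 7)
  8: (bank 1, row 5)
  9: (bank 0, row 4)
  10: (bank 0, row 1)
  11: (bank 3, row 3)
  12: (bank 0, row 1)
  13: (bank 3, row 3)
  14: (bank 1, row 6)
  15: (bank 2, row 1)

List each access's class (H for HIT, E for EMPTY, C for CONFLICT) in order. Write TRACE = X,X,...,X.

TRACE = C,E,H,E,C,C,H,C,C,E,C,C,H,H,C,H

  [0] b1 r1: had r3 ⇒ C
  [1] b3 r0: no row ⇒ E
  [2] b1 r1: had r1 ⇒ H
  [3] b2 r4: no row ⇒ E
  [4] b2 r1: had r4 ⇒ C
  [5] b3 r5: had r0 ⇒ C
  [6] b2 r1: had r1 ⇒ H
  [7] b3 r7: had r5 ⇒ C
  [8] b1 r5: had r1 ⇒ C
  [9] b0 r4: no row ⇒ E
  [10] b0 r1: had r4 ⇒ C
  [11] b3 r3: had r7 ⇒ C
  [12] b0 r1: had r1 ⇒ H
  [13] b3 r3: had r3 ⇒ H
  [14] b1 r6: had r5 ⇒ C
  [15] b2 r1: had r1 ⇒ H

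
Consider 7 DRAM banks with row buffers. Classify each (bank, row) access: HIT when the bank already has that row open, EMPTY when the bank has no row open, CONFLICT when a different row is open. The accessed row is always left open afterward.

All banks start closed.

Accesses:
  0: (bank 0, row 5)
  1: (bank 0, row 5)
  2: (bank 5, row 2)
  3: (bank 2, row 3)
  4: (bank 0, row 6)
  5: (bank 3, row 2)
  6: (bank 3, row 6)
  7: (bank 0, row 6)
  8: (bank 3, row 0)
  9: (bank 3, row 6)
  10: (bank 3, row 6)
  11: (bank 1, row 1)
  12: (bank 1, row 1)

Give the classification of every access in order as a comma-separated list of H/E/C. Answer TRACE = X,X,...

step 0: bank0 None->5 [EMPTY]
step 1: bank0 5->5 [HIT]
step 2: bank5 None->2 [EMPTY]
step 3: bank2 None->3 [EMPTY]
step 4: bank0 5->6 [CONFLICT]
step 5: bank3 None->2 [EMPTY]
step 6: bank3 2->6 [CONFLICT]
step 7: bank0 6->6 [HIT]
step 8: bank3 6->0 [CONFLICT]
step 9: bank3 0->6 [CONFLICT]
step 10: bank3 6->6 [HIT]
step 11: bank1 None->1 [EMPTY]
step 12: bank1 1->1 [HIT]

TRACE = E,H,E,E,C,E,C,H,C,C,H,E,H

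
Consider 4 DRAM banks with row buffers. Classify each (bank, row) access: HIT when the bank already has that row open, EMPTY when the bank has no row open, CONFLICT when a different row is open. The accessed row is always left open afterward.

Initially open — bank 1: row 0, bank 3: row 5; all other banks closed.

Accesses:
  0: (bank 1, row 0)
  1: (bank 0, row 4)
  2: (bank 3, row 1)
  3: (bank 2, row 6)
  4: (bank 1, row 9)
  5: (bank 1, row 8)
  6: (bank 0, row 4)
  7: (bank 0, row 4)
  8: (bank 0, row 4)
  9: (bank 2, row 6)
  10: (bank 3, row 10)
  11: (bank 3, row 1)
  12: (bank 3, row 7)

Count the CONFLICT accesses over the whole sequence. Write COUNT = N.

COUNT = 6

#0 (1,0) H  (was 0)
#1 (0,4) E
#2 (3,1) C  (was 5)
#3 (2,6) E
#4 (1,9) C  (was 0)
#5 (1,8) C  (was 9)
#6 (0,4) H  (was 4)
#7 (0,4) H  (was 4)
#8 (0,4) H  (was 4)
#9 (2,6) H  (was 6)
#10 (3,10) C  (was 1)
#11 (3,1) C  (was 10)
#12 (3,7) C  (was 1)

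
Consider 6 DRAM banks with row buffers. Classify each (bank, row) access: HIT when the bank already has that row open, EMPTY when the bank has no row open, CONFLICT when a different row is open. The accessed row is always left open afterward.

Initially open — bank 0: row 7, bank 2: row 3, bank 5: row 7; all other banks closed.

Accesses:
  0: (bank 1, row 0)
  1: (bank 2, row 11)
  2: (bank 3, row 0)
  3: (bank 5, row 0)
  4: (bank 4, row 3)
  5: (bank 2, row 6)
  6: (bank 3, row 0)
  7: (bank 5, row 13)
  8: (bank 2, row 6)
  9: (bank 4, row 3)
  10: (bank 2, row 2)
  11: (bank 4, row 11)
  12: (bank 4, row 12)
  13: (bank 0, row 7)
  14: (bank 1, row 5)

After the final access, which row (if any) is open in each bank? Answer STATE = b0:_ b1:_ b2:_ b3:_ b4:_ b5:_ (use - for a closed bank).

  [0] b1 r0: no row ⇒ E
  [1] b2 r11: had r3 ⇒ C
  [2] b3 r0: no row ⇒ E
  [3] b5 r0: had r7 ⇒ C
  [4] b4 r3: no row ⇒ E
  [5] b2 r6: had r11 ⇒ C
  [6] b3 r0: had r0 ⇒ H
  [7] b5 r13: had r0 ⇒ C
  [8] b2 r6: had r6 ⇒ H
  [9] b4 r3: had r3 ⇒ H
  [10] b2 r2: had r6 ⇒ C
  [11] b4 r11: had r3 ⇒ C
  [12] b4 r12: had r11 ⇒ C
  [13] b0 r7: had r7 ⇒ H
  [14] b1 r5: had r0 ⇒ C

STATE = b0:7 b1:5 b2:2 b3:0 b4:12 b5:13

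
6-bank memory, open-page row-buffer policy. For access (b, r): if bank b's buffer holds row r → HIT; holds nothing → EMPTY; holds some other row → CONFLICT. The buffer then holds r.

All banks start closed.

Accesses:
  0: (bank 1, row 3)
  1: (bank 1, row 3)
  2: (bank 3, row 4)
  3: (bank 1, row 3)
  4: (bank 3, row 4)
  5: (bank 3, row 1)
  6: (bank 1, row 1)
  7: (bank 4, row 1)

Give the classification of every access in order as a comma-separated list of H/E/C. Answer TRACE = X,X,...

TRACE = E,H,E,H,H,C,C,E

  [0] b1 r3: no row ⇒ E
  [1] b1 r3: had r3 ⇒ H
  [2] b3 r4: no row ⇒ E
  [3] b1 r3: had r3 ⇒ H
  [4] b3 r4: had r4 ⇒ H
  [5] b3 r1: had r4 ⇒ C
  [6] b1 r1: had r3 ⇒ C
  [7] b4 r1: no row ⇒ E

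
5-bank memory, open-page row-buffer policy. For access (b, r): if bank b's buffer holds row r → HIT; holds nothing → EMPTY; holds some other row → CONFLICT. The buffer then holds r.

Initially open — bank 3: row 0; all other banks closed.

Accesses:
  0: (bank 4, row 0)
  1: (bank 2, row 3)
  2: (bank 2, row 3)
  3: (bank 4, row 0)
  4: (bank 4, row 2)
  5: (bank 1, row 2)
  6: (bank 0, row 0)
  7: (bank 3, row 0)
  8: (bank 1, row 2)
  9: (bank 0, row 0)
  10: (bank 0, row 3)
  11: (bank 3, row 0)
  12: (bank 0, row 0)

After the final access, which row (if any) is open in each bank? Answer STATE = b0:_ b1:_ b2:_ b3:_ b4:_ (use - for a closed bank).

STATE = b0:0 b1:2 b2:3 b3:0 b4:2

#0 (4,0) E
#1 (2,3) E
#2 (2,3) H  (was 3)
#3 (4,0) H  (was 0)
#4 (4,2) C  (was 0)
#5 (1,2) E
#6 (0,0) E
#7 (3,0) H  (was 0)
#8 (1,2) H  (was 2)
#9 (0,0) H  (was 0)
#10 (0,3) C  (was 0)
#11 (3,0) H  (was 0)
#12 (0,0) C  (was 3)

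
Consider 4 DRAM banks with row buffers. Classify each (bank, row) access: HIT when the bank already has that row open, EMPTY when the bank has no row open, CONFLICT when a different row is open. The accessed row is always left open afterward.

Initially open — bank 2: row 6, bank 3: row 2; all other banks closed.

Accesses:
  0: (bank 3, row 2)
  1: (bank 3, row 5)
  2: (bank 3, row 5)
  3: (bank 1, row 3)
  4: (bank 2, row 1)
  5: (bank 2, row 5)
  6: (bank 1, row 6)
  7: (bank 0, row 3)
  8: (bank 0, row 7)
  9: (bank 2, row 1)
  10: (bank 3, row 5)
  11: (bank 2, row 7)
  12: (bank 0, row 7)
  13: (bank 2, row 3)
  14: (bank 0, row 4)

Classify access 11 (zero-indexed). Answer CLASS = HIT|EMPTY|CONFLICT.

CLASS = CONFLICT

0: bank 3 row 2 — prev 2 → HIT
1: bank 3 row 5 — prev 2 → CONFLICT
2: bank 3 row 5 — prev 5 → HIT
3: bank 1 row 3 — prev None → EMPTY
4: bank 2 row 1 — prev 6 → CONFLICT
5: bank 2 row 5 — prev 1 → CONFLICT
6: bank 1 row 6 — prev 3 → CONFLICT
7: bank 0 row 3 — prev None → EMPTY
8: bank 0 row 7 — prev 3 → CONFLICT
9: bank 2 row 1 — prev 5 → CONFLICT
10: bank 3 row 5 — prev 5 → HIT
11: bank 2 row 7 — prev 1 → CONFLICT
12: bank 0 row 7 — prev 7 → HIT
13: bank 2 row 3 — prev 7 → CONFLICT
14: bank 0 row 4 — prev 7 → CONFLICT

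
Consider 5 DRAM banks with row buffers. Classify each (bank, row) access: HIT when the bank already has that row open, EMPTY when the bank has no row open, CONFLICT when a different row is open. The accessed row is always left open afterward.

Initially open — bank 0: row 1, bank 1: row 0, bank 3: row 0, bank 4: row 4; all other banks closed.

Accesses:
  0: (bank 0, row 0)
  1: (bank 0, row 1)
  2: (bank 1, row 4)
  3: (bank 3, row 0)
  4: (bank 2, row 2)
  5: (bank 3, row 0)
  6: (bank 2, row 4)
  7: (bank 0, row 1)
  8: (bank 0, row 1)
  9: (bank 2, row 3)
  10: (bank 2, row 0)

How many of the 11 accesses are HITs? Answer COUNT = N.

#0 (0,0) C  (was 1)
#1 (0,1) C  (was 0)
#2 (1,4) C  (was 0)
#3 (3,0) H  (was 0)
#4 (2,2) E
#5 (3,0) H  (was 0)
#6 (2,4) C  (was 2)
#7 (0,1) H  (was 1)
#8 (0,1) H  (was 1)
#9 (2,3) C  (was 4)
#10 (2,0) C  (was 3)

COUNT = 4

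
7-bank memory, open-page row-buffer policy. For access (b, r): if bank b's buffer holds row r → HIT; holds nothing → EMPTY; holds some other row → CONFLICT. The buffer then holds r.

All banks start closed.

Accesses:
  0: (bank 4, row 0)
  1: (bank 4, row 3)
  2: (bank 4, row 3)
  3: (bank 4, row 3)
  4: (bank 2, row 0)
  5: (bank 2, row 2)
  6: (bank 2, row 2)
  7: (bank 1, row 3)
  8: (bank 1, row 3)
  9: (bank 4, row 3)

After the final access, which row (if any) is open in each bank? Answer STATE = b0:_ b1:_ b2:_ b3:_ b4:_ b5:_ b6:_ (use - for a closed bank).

  [0] b4 r0: no row ⇒ E
  [1] b4 r3: had r0 ⇒ C
  [2] b4 r3: had r3 ⇒ H
  [3] b4 r3: had r3 ⇒ H
  [4] b2 r0: no row ⇒ E
  [5] b2 r2: had r0 ⇒ C
  [6] b2 r2: had r2 ⇒ H
  [7] b1 r3: no row ⇒ E
  [8] b1 r3: had r3 ⇒ H
  [9] b4 r3: had r3 ⇒ H

STATE = b0:- b1:3 b2:2 b3:- b4:3 b5:- b6:-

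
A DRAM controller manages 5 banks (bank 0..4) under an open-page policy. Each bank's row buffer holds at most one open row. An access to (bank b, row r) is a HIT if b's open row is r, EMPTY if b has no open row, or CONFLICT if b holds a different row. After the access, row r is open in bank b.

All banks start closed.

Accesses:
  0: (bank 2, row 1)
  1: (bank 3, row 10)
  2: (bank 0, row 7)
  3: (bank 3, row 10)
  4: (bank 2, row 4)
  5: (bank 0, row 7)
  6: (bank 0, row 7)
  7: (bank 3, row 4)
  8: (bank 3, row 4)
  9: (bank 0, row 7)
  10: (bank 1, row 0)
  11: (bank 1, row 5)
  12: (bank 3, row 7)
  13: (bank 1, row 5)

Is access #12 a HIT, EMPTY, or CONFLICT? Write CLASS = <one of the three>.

  [0] b2 r1: no row ⇒ E
  [1] b3 r10: no row ⇒ E
  [2] b0 r7: no row ⇒ E
  [3] b3 r10: had r10 ⇒ H
  [4] b2 r4: had r1 ⇒ C
  [5] b0 r7: had r7 ⇒ H
  [6] b0 r7: had r7 ⇒ H
  [7] b3 r4: had r10 ⇒ C
  [8] b3 r4: had r4 ⇒ H
  [9] b0 r7: had r7 ⇒ H
  [10] b1 r0: no row ⇒ E
  [11] b1 r5: had r0 ⇒ C
  [12] b3 r7: had r4 ⇒ C
  [13] b1 r5: had r5 ⇒ H

CLASS = CONFLICT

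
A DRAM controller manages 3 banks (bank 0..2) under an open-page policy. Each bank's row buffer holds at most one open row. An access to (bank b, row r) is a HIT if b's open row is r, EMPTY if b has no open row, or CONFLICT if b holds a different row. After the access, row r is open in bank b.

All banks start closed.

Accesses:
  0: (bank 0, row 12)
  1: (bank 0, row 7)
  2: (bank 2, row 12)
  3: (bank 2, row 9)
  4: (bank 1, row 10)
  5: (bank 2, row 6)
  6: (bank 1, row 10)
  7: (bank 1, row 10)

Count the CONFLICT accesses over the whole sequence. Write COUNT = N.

0: bank 0 row 12 — prev None → EMPTY
1: bank 0 row 7 — prev 12 → CONFLICT
2: bank 2 row 12 — prev None → EMPTY
3: bank 2 row 9 — prev 12 → CONFLICT
4: bank 1 row 10 — prev None → EMPTY
5: bank 2 row 6 — prev 9 → CONFLICT
6: bank 1 row 10 — prev 10 → HIT
7: bank 1 row 10 — prev 10 → HIT

COUNT = 3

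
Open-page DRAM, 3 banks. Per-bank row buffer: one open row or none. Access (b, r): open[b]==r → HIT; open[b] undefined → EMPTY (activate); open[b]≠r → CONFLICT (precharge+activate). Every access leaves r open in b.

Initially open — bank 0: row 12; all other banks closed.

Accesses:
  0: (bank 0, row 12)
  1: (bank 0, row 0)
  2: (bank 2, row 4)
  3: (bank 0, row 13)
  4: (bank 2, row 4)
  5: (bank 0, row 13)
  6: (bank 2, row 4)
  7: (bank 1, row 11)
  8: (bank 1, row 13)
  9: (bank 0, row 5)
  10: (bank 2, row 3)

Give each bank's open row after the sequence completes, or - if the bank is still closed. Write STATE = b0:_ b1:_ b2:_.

#0 (0,12) H  (was 12)
#1 (0,0) C  (was 12)
#2 (2,4) E
#3 (0,13) C  (was 0)
#4 (2,4) H  (was 4)
#5 (0,13) H  (was 13)
#6 (2,4) H  (was 4)
#7 (1,11) E
#8 (1,13) C  (was 11)
#9 (0,5) C  (was 13)
#10 (2,3) C  (was 4)

STATE = b0:5 b1:13 b2:3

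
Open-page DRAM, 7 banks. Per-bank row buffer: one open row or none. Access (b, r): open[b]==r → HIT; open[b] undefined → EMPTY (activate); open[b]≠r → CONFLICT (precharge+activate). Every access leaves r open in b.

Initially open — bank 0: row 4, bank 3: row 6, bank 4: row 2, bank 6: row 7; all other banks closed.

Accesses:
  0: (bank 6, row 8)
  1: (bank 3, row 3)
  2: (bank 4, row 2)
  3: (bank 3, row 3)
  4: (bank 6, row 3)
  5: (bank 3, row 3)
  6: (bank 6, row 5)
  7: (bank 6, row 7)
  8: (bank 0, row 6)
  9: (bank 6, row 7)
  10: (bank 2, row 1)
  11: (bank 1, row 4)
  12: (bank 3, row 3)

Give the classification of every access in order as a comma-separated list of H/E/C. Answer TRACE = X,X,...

step 0: bank6 7->8 [CONFLICT]
step 1: bank3 6->3 [CONFLICT]
step 2: bank4 2->2 [HIT]
step 3: bank3 3->3 [HIT]
step 4: bank6 8->3 [CONFLICT]
step 5: bank3 3->3 [HIT]
step 6: bank6 3->5 [CONFLICT]
step 7: bank6 5->7 [CONFLICT]
step 8: bank0 4->6 [CONFLICT]
step 9: bank6 7->7 [HIT]
step 10: bank2 None->1 [EMPTY]
step 11: bank1 None->4 [EMPTY]
step 12: bank3 3->3 [HIT]

TRACE = C,C,H,H,C,H,C,C,C,H,E,E,H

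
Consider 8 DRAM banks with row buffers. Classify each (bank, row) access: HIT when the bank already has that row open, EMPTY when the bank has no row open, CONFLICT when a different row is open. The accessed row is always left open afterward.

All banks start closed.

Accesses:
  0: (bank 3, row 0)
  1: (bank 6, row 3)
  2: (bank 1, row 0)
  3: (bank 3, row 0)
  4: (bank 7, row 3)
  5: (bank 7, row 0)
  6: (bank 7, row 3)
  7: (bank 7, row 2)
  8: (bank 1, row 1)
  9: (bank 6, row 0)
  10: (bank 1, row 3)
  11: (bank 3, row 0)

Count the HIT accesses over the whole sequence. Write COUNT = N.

COUNT = 2

0: bank 3 row 0 — prev None → EMPTY
1: bank 6 row 3 — prev None → EMPTY
2: bank 1 row 0 — prev None → EMPTY
3: bank 3 row 0 — prev 0 → HIT
4: bank 7 row 3 — prev None → EMPTY
5: bank 7 row 0 — prev 3 → CONFLICT
6: bank 7 row 3 — prev 0 → CONFLICT
7: bank 7 row 2 — prev 3 → CONFLICT
8: bank 1 row 1 — prev 0 → CONFLICT
9: bank 6 row 0 — prev 3 → CONFLICT
10: bank 1 row 3 — prev 1 → CONFLICT
11: bank 3 row 0 — prev 0 → HIT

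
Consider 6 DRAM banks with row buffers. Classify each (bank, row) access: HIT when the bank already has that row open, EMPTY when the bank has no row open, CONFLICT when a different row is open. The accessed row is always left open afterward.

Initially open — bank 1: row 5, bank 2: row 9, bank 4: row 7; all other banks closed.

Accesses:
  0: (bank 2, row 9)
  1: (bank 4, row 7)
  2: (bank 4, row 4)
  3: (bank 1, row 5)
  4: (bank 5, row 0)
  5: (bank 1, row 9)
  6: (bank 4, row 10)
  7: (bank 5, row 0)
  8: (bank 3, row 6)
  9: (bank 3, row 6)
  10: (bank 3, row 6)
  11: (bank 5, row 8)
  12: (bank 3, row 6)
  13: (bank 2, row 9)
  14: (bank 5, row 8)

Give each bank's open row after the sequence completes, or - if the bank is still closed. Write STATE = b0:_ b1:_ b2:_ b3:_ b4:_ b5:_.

0: bank 2 row 9 — prev 9 → HIT
1: bank 4 row 7 — prev 7 → HIT
2: bank 4 row 4 — prev 7 → CONFLICT
3: bank 1 row 5 — prev 5 → HIT
4: bank 5 row 0 — prev None → EMPTY
5: bank 1 row 9 — prev 5 → CONFLICT
6: bank 4 row 10 — prev 4 → CONFLICT
7: bank 5 row 0 — prev 0 → HIT
8: bank 3 row 6 — prev None → EMPTY
9: bank 3 row 6 — prev 6 → HIT
10: bank 3 row 6 — prev 6 → HIT
11: bank 5 row 8 — prev 0 → CONFLICT
12: bank 3 row 6 — prev 6 → HIT
13: bank 2 row 9 — prev 9 → HIT
14: bank 5 row 8 — prev 8 → HIT

STATE = b0:- b1:9 b2:9 b3:6 b4:10 b5:8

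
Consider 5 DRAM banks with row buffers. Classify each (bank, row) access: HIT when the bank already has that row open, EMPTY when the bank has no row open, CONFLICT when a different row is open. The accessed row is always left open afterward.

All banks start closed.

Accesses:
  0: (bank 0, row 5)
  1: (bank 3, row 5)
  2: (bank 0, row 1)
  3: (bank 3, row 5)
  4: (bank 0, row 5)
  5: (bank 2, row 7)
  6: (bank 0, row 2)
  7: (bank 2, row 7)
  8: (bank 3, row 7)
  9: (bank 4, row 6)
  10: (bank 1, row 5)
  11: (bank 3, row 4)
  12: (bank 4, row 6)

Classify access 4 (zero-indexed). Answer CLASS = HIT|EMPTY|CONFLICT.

  [0] b0 r5: no row ⇒ E
  [1] b3 r5: no row ⇒ E
  [2] b0 r1: had r5 ⇒ C
  [3] b3 r5: had r5 ⇒ H
  [4] b0 r5: had r1 ⇒ C
  [5] b2 r7: no row ⇒ E
  [6] b0 r2: had r5 ⇒ C
  [7] b2 r7: had r7 ⇒ H
  [8] b3 r7: had r5 ⇒ C
  [9] b4 r6: no row ⇒ E
  [10] b1 r5: no row ⇒ E
  [11] b3 r4: had r7 ⇒ C
  [12] b4 r6: had r6 ⇒ H

CLASS = CONFLICT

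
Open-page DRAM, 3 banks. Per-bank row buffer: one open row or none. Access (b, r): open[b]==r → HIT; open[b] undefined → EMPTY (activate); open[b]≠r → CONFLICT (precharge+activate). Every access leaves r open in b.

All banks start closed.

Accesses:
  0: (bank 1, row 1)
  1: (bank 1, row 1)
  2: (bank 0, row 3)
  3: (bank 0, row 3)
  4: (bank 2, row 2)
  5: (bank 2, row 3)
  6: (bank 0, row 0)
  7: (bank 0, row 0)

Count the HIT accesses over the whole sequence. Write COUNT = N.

COUNT = 3

0: bank 1 row 1 — prev None → EMPTY
1: bank 1 row 1 — prev 1 → HIT
2: bank 0 row 3 — prev None → EMPTY
3: bank 0 row 3 — prev 3 → HIT
4: bank 2 row 2 — prev None → EMPTY
5: bank 2 row 3 — prev 2 → CONFLICT
6: bank 0 row 0 — prev 3 → CONFLICT
7: bank 0 row 0 — prev 0 → HIT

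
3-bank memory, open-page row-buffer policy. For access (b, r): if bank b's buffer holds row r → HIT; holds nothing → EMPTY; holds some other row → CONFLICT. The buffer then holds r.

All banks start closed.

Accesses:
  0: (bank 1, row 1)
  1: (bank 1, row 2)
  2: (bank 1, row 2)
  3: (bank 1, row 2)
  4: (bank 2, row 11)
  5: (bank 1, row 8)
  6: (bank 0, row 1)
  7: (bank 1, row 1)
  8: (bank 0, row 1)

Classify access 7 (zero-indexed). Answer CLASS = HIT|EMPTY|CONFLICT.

CLASS = CONFLICT

step 0: bank1 None->1 [EMPTY]
step 1: bank1 1->2 [CONFLICT]
step 2: bank1 2->2 [HIT]
step 3: bank1 2->2 [HIT]
step 4: bank2 None->11 [EMPTY]
step 5: bank1 2->8 [CONFLICT]
step 6: bank0 None->1 [EMPTY]
step 7: bank1 8->1 [CONFLICT]
step 8: bank0 1->1 [HIT]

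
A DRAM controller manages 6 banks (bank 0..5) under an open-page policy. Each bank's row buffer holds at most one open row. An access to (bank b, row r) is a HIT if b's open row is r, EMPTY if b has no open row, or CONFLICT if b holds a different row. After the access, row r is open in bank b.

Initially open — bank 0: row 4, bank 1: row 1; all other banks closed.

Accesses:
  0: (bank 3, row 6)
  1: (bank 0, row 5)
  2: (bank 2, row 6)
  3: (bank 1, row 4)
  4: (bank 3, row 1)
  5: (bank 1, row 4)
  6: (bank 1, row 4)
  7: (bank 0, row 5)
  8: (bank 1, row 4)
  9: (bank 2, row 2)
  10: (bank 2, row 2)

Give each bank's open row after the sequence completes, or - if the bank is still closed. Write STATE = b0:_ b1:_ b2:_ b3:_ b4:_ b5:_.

step 0: bank3 None->6 [EMPTY]
step 1: bank0 4->5 [CONFLICT]
step 2: bank2 None->6 [EMPTY]
step 3: bank1 1->4 [CONFLICT]
step 4: bank3 6->1 [CONFLICT]
step 5: bank1 4->4 [HIT]
step 6: bank1 4->4 [HIT]
step 7: bank0 5->5 [HIT]
step 8: bank1 4->4 [HIT]
step 9: bank2 6->2 [CONFLICT]
step 10: bank2 2->2 [HIT]

STATE = b0:5 b1:4 b2:2 b3:1 b4:- b5:-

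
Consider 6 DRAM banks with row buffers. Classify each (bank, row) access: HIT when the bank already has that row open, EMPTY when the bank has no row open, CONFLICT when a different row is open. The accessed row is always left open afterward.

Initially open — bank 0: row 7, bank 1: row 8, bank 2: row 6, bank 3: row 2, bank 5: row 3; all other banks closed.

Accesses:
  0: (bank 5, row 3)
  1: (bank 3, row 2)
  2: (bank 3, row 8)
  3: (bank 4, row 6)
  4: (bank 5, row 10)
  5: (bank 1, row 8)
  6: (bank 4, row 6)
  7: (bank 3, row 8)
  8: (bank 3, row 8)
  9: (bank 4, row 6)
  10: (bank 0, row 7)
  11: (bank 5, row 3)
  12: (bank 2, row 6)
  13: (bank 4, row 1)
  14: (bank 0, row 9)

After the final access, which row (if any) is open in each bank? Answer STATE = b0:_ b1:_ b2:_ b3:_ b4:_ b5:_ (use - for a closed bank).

STATE = b0:9 b1:8 b2:6 b3:8 b4:1 b5:3

  [0] b5 r3: had r3 ⇒ H
  [1] b3 r2: had r2 ⇒ H
  [2] b3 r8: had r2 ⇒ C
  [3] b4 r6: no row ⇒ E
  [4] b5 r10: had r3 ⇒ C
  [5] b1 r8: had r8 ⇒ H
  [6] b4 r6: had r6 ⇒ H
  [7] b3 r8: had r8 ⇒ H
  [8] b3 r8: had r8 ⇒ H
  [9] b4 r6: had r6 ⇒ H
  [10] b0 r7: had r7 ⇒ H
  [11] b5 r3: had r10 ⇒ C
  [12] b2 r6: had r6 ⇒ H
  [13] b4 r1: had r6 ⇒ C
  [14] b0 r9: had r7 ⇒ C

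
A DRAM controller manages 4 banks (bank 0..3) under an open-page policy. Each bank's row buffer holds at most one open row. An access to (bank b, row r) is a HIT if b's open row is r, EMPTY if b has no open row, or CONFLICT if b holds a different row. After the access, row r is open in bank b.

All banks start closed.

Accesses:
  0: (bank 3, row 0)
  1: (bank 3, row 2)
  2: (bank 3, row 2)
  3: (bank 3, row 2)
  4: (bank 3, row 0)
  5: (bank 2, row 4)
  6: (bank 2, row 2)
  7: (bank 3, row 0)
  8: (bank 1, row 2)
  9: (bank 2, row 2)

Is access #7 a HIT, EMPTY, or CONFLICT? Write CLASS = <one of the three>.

CLASS = HIT

#0 (3,0) E
#1 (3,2) C  (was 0)
#2 (3,2) H  (was 2)
#3 (3,2) H  (was 2)
#4 (3,0) C  (was 2)
#5 (2,4) E
#6 (2,2) C  (was 4)
#7 (3,0) H  (was 0)
#8 (1,2) E
#9 (2,2) H  (was 2)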